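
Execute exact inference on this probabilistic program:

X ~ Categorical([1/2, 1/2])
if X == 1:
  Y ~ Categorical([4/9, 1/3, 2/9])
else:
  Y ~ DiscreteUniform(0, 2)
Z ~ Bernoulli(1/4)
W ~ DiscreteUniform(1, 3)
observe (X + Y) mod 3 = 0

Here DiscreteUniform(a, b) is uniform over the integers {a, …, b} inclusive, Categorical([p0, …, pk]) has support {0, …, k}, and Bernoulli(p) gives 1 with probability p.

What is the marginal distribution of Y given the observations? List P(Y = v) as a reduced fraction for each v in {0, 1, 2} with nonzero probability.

Enumerate traces; 12 have nonzero weight after conditioning:
  (X=0, Y=0, Z=0, W=1) weight 1/24
  (X=0, Y=0, Z=0, W=2) weight 1/24
  (X=0, Y=0, Z=0, W=3) weight 1/24
  (X=0, Y=0, Z=1, W=1) weight 1/72
  (X=0, Y=0, Z=1, W=2) weight 1/72
  (X=0, Y=0, Z=1, W=3) weight 1/72
  (X=1, Y=2, Z=0, W=1) weight 1/36
  (X=1, Y=2, Z=0, W=2) weight 1/36
  … 4 more
Group by Y:
  weight(Y=0) = 1/6
  weight(Y=2) = 1/9
Total weight = 1/6 + 1/9 = 5/18
P(Y=0 | obs) = 1/6 / 5/18 = 3/5
P(Y=2 | obs) = 1/9 / 5/18 = 2/5

P(Y=0) = 3/5, P(Y=2) = 2/5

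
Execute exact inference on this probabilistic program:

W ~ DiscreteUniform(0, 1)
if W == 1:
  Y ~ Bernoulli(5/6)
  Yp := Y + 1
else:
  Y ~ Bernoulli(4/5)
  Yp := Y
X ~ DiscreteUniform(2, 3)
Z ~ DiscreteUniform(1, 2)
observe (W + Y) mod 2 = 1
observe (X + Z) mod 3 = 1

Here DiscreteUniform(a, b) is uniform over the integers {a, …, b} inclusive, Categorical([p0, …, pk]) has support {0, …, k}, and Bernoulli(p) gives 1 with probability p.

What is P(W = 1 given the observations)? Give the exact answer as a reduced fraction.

P(W = 1 | obs) = 5/29

Enumerate traces; 4 have nonzero weight after conditioning:
  (W=0, Y=1, X=2, Z=2) weight 1/10
  (W=0, Y=1, X=3, Z=1) weight 1/10
  (W=1, Y=0, X=2, Z=2) weight 1/48
  (W=1, Y=0, X=3, Z=1) weight 1/48
Group by W:
  weight(W=0) = 1/5
  weight(W=1) = 1/24
Total weight = 1/5 + 1/24 = 29/120
P(W=0 | obs) = 1/5 / 29/120 = 24/29
P(W=1 | obs) = 1/24 / 29/120 = 5/29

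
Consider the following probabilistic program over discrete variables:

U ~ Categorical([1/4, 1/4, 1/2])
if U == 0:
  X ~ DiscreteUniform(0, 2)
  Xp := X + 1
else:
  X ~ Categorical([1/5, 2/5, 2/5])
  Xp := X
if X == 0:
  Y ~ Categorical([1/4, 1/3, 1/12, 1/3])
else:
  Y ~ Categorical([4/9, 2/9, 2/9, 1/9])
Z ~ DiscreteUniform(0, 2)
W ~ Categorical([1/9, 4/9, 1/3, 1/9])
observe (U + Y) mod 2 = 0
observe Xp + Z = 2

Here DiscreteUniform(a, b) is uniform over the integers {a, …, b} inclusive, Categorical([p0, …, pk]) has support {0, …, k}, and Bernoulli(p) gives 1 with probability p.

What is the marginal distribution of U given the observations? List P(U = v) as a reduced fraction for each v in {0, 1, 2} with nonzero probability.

Enumerate traces; 64 have nonzero weight after conditioning:
  (U=0, X=0, Y=0, Z=1, W=0) weight 1/1296
  (U=0, X=0, Y=0, Z=1, W=1) weight 1/324
  (U=0, X=0, Y=0, Z=1, W=2) weight 1/432
  (U=0, X=0, Y=0, Z=1, W=3) weight 1/1296
  (U=0, X=0, Y=2, Z=1, W=0) weight 1/3888
  (U=0, X=0, Y=2, Z=1, W=1) weight 1/972
  (U=0, X=0, Y=2, Z=1, W=2) weight 1/1296
  (U=0, X=0, Y=2, Z=1, W=3) weight 1/3888
  (U=1, X=0, Y=1, Z=2, W=0) weight 1/1620
  (U=2, X=0, Y=0, Z=2, W=0) weight 1/1080
  … 54 more
Group by U:
  weight(U=0) = 1/36
  weight(U=1) = 1/30
  weight(U=2) = 1/10
Total weight = 1/36 + 1/30 + 1/10 = 29/180
P(U=0 | obs) = 1/36 / 29/180 = 5/29
P(U=1 | obs) = 1/30 / 29/180 = 6/29
P(U=2 | obs) = 1/10 / 29/180 = 18/29

P(U=0) = 5/29, P(U=1) = 6/29, P(U=2) = 18/29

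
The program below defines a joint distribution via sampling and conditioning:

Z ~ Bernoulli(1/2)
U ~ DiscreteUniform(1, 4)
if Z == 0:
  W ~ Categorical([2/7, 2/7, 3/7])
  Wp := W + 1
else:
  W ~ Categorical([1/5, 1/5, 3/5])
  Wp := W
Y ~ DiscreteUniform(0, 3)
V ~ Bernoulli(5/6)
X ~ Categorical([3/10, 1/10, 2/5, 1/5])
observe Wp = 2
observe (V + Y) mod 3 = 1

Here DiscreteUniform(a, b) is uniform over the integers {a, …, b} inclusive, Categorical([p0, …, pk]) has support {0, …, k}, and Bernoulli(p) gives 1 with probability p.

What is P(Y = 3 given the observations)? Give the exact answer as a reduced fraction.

P(Y = 3 | obs) = 5/11

Enumerate traces; 96 have nonzero weight after conditioning:
  (Z=0, U=1, W=1, Y=0, V=1, X=0) weight 1/448
  (Z=0, U=1, W=1, Y=0, V=1, X=1) weight 1/1344
  (Z=0, U=1, W=1, Y=0, V=1, X=2) weight 1/336
  (Z=0, U=1, W=1, Y=0, V=1, X=3) weight 1/672
  (Z=0, U=1, W=1, Y=1, V=0, X=0) weight 1/2240
  (Z=0, U=1, W=1, Y=1, V=0, X=1) weight 1/6720
  (Z=0, U=1, W=1, Y=1, V=0, X=2) weight 1/1680
  (Z=0, U=1, W=1, Y=1, V=0, X=3) weight 1/3360
  (Z=0, U=1, W=1, Y=3, V=1, X=0) weight 1/448
  … 87 more
Group by Y:
  weight(Y=0) = 31/336
  weight(Y=1) = 31/1680
  weight(Y=3) = 31/336
Total weight = 31/336 + 31/1680 + 31/336 = 341/1680
P(Y=0 | obs) = 31/336 / 341/1680 = 5/11
P(Y=1 | obs) = 31/1680 / 341/1680 = 1/11
P(Y=3 | obs) = 31/336 / 341/1680 = 5/11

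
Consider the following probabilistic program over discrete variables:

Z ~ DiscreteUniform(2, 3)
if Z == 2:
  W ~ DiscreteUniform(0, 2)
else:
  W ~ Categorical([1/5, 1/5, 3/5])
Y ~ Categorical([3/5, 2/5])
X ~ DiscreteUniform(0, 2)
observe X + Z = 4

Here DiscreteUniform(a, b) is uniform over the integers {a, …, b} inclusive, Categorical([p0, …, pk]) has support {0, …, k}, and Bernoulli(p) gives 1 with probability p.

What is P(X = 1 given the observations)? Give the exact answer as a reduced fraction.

Enumerate traces; 12 have nonzero weight after conditioning:
  (Z=2, W=0, Y=0, X=2) weight 1/30
  (Z=2, W=0, Y=1, X=2) weight 1/45
  (Z=2, W=1, Y=0, X=2) weight 1/30
  (Z=2, W=1, Y=1, X=2) weight 1/45
  (Z=2, W=2, Y=0, X=2) weight 1/30
  (Z=2, W=2, Y=1, X=2) weight 1/45
  (Z=3, W=0, Y=0, X=1) weight 1/50
  (Z=3, W=0, Y=1, X=1) weight 1/75
  … 4 more
Group by X:
  weight(X=1) = 1/6
  weight(X=2) = 1/6
Total weight = 1/6 + 1/6 = 1/3
P(X=1 | obs) = 1/6 / 1/3 = 1/2
P(X=2 | obs) = 1/6 / 1/3 = 1/2

P(X = 1 | obs) = 1/2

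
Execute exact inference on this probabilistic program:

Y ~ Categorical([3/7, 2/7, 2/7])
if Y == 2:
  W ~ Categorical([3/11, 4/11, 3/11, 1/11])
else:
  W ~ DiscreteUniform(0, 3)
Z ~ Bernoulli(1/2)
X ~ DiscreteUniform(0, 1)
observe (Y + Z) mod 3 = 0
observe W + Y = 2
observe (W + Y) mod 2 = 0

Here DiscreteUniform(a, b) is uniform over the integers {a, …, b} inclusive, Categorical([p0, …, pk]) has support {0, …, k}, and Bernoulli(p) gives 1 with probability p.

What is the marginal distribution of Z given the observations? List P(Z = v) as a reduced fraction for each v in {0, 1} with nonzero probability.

Enumerate traces; 4 have nonzero weight after conditioning:
  (Y=0, W=2, Z=0, X=0) weight 3/112
  (Y=0, W=2, Z=0, X=1) weight 3/112
  (Y=2, W=0, Z=1, X=0) weight 3/154
  (Y=2, W=0, Z=1, X=1) weight 3/154
Group by Z:
  weight(Z=0) = 3/56
  weight(Z=1) = 3/77
Total weight = 3/56 + 3/77 = 57/616
P(Z=0 | obs) = 3/56 / 57/616 = 11/19
P(Z=1 | obs) = 3/77 / 57/616 = 8/19

P(Z=0) = 11/19, P(Z=1) = 8/19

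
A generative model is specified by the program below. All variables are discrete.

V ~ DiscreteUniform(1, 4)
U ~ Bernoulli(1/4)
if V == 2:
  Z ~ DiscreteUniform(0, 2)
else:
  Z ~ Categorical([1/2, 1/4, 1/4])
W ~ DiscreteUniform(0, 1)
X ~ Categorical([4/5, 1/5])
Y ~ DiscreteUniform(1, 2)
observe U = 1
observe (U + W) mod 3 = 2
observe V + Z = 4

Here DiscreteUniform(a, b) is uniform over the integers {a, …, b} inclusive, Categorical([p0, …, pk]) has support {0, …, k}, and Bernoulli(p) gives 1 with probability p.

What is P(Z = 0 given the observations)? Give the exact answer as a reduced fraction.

Enumerate traces; 12 have nonzero weight after conditioning:
  (V=2, U=1, Z=2, W=1, X=0, Y=1) weight 1/240
  (V=2, U=1, Z=2, W=1, X=0, Y=2) weight 1/240
  (V=2, U=1, Z=2, W=1, X=1, Y=1) weight 1/960
  (V=2, U=1, Z=2, W=1, X=1, Y=2) weight 1/960
  (V=3, U=1, Z=1, W=1, X=0, Y=1) weight 1/320
  (V=3, U=1, Z=1, W=1, X=0, Y=2) weight 1/320
  (V=3, U=1, Z=1, W=1, X=1, Y=1) weight 1/1280
  (V=3, U=1, Z=1, W=1, X=1, Y=2) weight 1/1280
  (V=4, U=1, Z=0, W=1, X=0, Y=1) weight 1/160
  … 3 more
Group by Z:
  weight(Z=0) = 1/64
  weight(Z=1) = 1/128
  weight(Z=2) = 1/96
Total weight = 1/64 + 1/128 + 1/96 = 13/384
P(Z=0 | obs) = 1/64 / 13/384 = 6/13
P(Z=1 | obs) = 1/128 / 13/384 = 3/13
P(Z=2 | obs) = 1/96 / 13/384 = 4/13

P(Z = 0 | obs) = 6/13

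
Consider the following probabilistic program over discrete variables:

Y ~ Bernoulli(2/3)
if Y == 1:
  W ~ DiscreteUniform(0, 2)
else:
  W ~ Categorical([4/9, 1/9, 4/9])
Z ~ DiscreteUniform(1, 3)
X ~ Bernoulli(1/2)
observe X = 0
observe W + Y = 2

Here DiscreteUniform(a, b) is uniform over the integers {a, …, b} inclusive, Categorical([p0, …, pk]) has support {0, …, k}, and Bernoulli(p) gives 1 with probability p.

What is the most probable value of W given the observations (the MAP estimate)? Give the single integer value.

Enumerate traces; 6 have nonzero weight after conditioning:
  (Y=0, W=2, Z=1, X=0) weight 2/81
  (Y=0, W=2, Z=2, X=0) weight 2/81
  (Y=0, W=2, Z=3, X=0) weight 2/81
  (Y=1, W=1, Z=1, X=0) weight 1/27
  (Y=1, W=1, Z=2, X=0) weight 1/27
  (Y=1, W=1, Z=3, X=0) weight 1/27
Group by W:
  weight(W=1) = 1/9
  weight(W=2) = 2/27
Total weight = 1/9 + 2/27 = 5/27
P(W=1 | obs) = 1/9 / 5/27 = 3/5
P(W=2 | obs) = 2/27 / 5/27 = 2/5
argmax = 1

argmax_v P(W = v | obs) = 1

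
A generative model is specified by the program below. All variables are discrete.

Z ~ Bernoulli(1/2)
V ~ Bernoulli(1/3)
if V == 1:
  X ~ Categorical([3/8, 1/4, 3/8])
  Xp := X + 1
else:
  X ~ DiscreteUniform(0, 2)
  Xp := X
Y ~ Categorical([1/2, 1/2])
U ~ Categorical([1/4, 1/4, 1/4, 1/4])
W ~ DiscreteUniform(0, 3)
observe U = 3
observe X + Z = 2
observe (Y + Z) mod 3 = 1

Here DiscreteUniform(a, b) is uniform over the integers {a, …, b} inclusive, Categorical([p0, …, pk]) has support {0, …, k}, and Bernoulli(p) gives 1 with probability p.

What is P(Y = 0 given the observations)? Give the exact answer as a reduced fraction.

Enumerate traces; 16 have nonzero weight after conditioning:
  (Z=0, V=0, X=2, Y=1, U=3, W=0) weight 1/288
  (Z=0, V=0, X=2, Y=1, U=3, W=1) weight 1/288
  (Z=0, V=0, X=2, Y=1, U=3, W=2) weight 1/288
  (Z=0, V=0, X=2, Y=1, U=3, W=3) weight 1/288
  (Z=0, V=1, X=2, Y=1, U=3, W=0) weight 1/512
  (Z=0, V=1, X=2, Y=1, U=3, W=1) weight 1/512
  (Z=0, V=1, X=2, Y=1, U=3, W=2) weight 1/512
  (Z=0, V=1, X=2, Y=1, U=3, W=3) weight 1/512
  (Z=1, V=0, X=1, Y=0, U=3, W=0) weight 1/288
  … 7 more
Group by Y:
  weight(Y=0) = 11/576
  weight(Y=1) = 25/1152
Total weight = 11/576 + 25/1152 = 47/1152
P(Y=0 | obs) = 11/576 / 47/1152 = 22/47
P(Y=1 | obs) = 25/1152 / 47/1152 = 25/47

P(Y = 0 | obs) = 22/47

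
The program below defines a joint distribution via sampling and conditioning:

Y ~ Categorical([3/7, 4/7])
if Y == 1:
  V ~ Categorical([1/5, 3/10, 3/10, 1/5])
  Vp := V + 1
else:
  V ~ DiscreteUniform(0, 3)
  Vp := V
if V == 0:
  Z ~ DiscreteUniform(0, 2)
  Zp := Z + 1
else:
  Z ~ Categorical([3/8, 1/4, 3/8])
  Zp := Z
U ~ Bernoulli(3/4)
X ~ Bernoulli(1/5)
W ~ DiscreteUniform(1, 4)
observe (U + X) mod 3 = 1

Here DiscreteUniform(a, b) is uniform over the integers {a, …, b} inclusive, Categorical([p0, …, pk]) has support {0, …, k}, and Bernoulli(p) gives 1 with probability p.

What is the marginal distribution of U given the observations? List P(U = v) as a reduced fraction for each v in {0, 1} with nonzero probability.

Enumerate traces; 192 have nonzero weight after conditioning:
  (Y=0, V=0, Z=0, U=0, X=1, W=1) weight 1/2240
  (Y=0, V=0, Z=0, U=0, X=1, W=2) weight 1/2240
  (Y=0, V=0, Z=0, U=0, X=1, W=3) weight 1/2240
  (Y=0, V=0, Z=0, U=0, X=1, W=4) weight 1/2240
  (Y=0, V=0, Z=0, U=1, X=0, W=1) weight 3/560
  (Y=0, V=0, Z=0, U=1, X=0, W=2) weight 3/560
  (Y=0, V=0, Z=0, U=1, X=0, W=3) weight 3/560
  (Y=0, V=0, Z=0, U=1, X=0, W=4) weight 3/560
  … 184 more
Group by U:
  weight(U=0) = 1/20
  weight(U=1) = 3/5
Total weight = 1/20 + 3/5 = 13/20
P(U=0 | obs) = 1/20 / 13/20 = 1/13
P(U=1 | obs) = 3/5 / 13/20 = 12/13

P(U=0) = 1/13, P(U=1) = 12/13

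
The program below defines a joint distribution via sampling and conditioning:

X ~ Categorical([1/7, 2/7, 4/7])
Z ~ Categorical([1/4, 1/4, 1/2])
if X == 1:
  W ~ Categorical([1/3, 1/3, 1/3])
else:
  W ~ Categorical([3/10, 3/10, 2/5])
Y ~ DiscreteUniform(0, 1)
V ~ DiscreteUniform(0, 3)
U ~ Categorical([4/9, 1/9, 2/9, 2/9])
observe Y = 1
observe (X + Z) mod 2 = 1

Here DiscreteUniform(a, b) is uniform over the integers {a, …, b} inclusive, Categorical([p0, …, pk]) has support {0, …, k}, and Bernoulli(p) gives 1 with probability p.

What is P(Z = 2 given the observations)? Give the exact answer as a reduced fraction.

P(Z = 2 | obs) = 4/11

Enumerate traces; 192 have nonzero weight after conditioning:
  (X=0, Z=1, W=0, Y=1, V=0, U=0) weight 1/1680
  (X=0, Z=1, W=0, Y=1, V=0, U=1) weight 1/6720
  (X=0, Z=1, W=0, Y=1, V=0, U=2) weight 1/3360
  (X=0, Z=1, W=0, Y=1, V=0, U=3) weight 1/3360
  (X=0, Z=1, W=0, Y=1, V=1, U=0) weight 1/1680
  (X=0, Z=1, W=0, Y=1, V=1, U=1) weight 1/6720
  (X=0, Z=1, W=0, Y=1, V=1, U=2) weight 1/3360
  (X=0, Z=1, W=0, Y=1, V=1, U=3) weight 1/3360
  (X=1, Z=0, W=0, Y=1, V=0, U=0) weight 1/756
  (X=1, Z=2, W=0, Y=1, V=0, U=0) weight 1/378
  … 182 more
Group by Z:
  weight(Z=0) = 1/28
  weight(Z=1) = 5/56
  weight(Z=2) = 1/14
Total weight = 1/28 + 5/56 + 1/14 = 11/56
P(Z=0 | obs) = 1/28 / 11/56 = 2/11
P(Z=1 | obs) = 5/56 / 11/56 = 5/11
P(Z=2 | obs) = 1/14 / 11/56 = 4/11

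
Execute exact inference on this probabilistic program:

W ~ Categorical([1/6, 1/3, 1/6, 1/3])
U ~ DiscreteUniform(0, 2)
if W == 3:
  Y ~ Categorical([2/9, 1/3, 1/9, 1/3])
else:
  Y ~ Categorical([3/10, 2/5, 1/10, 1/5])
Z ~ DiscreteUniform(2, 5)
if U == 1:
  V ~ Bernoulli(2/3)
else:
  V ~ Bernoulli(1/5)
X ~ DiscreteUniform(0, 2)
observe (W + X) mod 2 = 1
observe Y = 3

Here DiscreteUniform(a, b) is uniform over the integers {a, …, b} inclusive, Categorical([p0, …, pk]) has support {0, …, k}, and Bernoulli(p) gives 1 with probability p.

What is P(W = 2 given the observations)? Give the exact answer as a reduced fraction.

Enumerate traces; 144 have nonzero weight after conditioning:
  (W=0, U=0, Y=3, Z=2, V=0, X=1) weight 1/1350
  (W=0, U=0, Y=3, Z=2, V=1, X=1) weight 1/5400
  (W=0, U=0, Y=3, Z=3, V=0, X=1) weight 1/1350
  (W=0, U=0, Y=3, Z=3, V=1, X=1) weight 1/5400
  (W=0, U=0, Y=3, Z=4, V=0, X=1) weight 1/1350
  (W=0, U=0, Y=3, Z=4, V=1, X=1) weight 1/5400
  (W=0, U=0, Y=3, Z=5, V=0, X=1) weight 1/1350
  (W=0, U=0, Y=3, Z=5, V=1, X=1) weight 1/5400
  (W=1, U=0, Y=3, Z=2, V=0, X=0) weight 1/675
  (W=2, U=0, Y=3, Z=2, V=0, X=1) weight 1/1350
  … 134 more
Group by W:
  weight(W=0) = 1/90
  weight(W=1) = 2/45
  weight(W=2) = 1/90
  weight(W=3) = 2/27
Total weight = 1/90 + 2/45 + 1/90 + 2/27 = 19/135
P(W=0 | obs) = 1/90 / 19/135 = 3/38
P(W=1 | obs) = 2/45 / 19/135 = 6/19
P(W=2 | obs) = 1/90 / 19/135 = 3/38
P(W=3 | obs) = 2/27 / 19/135 = 10/19

P(W = 2 | obs) = 3/38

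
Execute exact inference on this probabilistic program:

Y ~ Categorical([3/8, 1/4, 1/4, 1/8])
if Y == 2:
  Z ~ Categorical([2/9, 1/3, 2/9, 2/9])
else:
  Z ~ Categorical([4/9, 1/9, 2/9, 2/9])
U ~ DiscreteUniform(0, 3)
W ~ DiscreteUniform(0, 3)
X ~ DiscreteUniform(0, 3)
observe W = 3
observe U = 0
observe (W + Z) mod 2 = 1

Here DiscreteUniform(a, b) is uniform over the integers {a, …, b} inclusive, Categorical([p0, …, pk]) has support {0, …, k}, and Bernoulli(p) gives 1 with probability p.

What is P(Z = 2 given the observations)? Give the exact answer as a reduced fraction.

Enumerate traces; 32 have nonzero weight after conditioning:
  (Y=0, Z=0, U=0, W=3, X=0) weight 1/384
  (Y=0, Z=0, U=0, W=3, X=1) weight 1/384
  (Y=0, Z=0, U=0, W=3, X=2) weight 1/384
  (Y=0, Z=0, U=0, W=3, X=3) weight 1/384
  (Y=0, Z=2, U=0, W=3, X=0) weight 1/768
  (Y=0, Z=2, U=0, W=3, X=1) weight 1/768
  (Y=0, Z=2, U=0, W=3, X=2) weight 1/768
  (Y=0, Z=2, U=0, W=3, X=3) weight 1/768
  … 24 more
Group by Z:
  weight(Z=0) = 7/288
  weight(Z=2) = 1/72
Total weight = 7/288 + 1/72 = 11/288
P(Z=0 | obs) = 7/288 / 11/288 = 7/11
P(Z=2 | obs) = 1/72 / 11/288 = 4/11

P(Z = 2 | obs) = 4/11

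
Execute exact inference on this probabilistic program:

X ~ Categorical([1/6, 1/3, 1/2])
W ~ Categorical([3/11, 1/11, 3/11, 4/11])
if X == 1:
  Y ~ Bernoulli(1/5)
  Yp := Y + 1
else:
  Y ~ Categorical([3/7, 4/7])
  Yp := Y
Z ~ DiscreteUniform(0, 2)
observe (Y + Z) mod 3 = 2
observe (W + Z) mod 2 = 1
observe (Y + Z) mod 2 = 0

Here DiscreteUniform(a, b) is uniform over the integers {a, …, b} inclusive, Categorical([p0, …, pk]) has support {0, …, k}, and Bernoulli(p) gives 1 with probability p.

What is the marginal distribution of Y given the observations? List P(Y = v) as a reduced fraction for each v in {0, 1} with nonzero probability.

P(Y=0) = 145/286, P(Y=1) = 141/286

Enumerate traces; 12 have nonzero weight after conditioning:
  (X=0, W=0, Y=1, Z=1) weight 2/231
  (X=0, W=1, Y=0, Z=2) weight 1/462
  (X=0, W=2, Y=1, Z=1) weight 2/231
  (X=0, W=3, Y=0, Z=2) weight 2/231
  (X=1, W=0, Y=1, Z=1) weight 1/165
  (X=1, W=1, Y=0, Z=2) weight 4/495
  (X=1, W=2, Y=1, Z=1) weight 1/165
  (X=1, W=3, Y=0, Z=2) weight 16/495
  … 4 more
Group by Y:
  weight(Y=0) = 58/693
  weight(Y=1) = 94/1155
Total weight = 58/693 + 94/1155 = 52/315
P(Y=0 | obs) = 58/693 / 52/315 = 145/286
P(Y=1 | obs) = 94/1155 / 52/315 = 141/286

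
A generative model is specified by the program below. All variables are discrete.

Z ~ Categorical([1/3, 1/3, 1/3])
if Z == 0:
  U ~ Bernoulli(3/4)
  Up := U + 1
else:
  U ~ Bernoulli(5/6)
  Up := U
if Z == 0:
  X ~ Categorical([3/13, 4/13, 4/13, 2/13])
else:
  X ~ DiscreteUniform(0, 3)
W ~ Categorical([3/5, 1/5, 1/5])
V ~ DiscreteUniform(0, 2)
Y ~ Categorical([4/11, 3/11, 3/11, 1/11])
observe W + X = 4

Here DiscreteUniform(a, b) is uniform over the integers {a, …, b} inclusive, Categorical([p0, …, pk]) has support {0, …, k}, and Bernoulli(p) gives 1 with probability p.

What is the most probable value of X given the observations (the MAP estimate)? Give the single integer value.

argmax_v P(X = v | obs) = 2

Enumerate traces; 144 have nonzero weight after conditioning:
  (Z=0, U=0, X=2, W=2, V=0, Y=0) weight 4/6435
  (Z=0, U=0, X=2, W=2, V=0, Y=1) weight 1/2145
  (Z=0, U=0, X=2, W=2, V=0, Y=2) weight 1/2145
  (Z=0, U=0, X=2, W=2, V=0, Y=3) weight 1/6435
  (Z=0, U=0, X=2, W=2, V=1, Y=0) weight 4/6435
  (Z=0, U=0, X=2, W=2, V=1, Y=1) weight 1/2145
  (Z=0, U=0, X=2, W=2, V=1, Y=2) weight 1/2145
  (Z=0, U=0, X=2, W=2, V=1, Y=3) weight 1/6435
  (Z=0, U=0, X=3, W=1, V=0, Y=0) weight 2/6435
  … 135 more
Group by X:
  weight(X=2) = 7/130
  weight(X=3) = 17/390
Total weight = 7/130 + 17/390 = 19/195
P(X=2 | obs) = 7/130 / 19/195 = 21/38
P(X=3 | obs) = 17/390 / 19/195 = 17/38
argmax = 2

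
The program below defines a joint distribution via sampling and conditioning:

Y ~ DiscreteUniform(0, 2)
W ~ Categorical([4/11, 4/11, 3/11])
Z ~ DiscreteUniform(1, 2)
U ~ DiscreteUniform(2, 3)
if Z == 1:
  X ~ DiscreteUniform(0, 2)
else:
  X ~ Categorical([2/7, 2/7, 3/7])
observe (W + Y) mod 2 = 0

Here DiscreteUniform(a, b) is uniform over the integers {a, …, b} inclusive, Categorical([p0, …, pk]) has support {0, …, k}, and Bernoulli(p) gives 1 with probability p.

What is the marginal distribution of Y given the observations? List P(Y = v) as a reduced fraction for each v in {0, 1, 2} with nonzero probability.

P(Y=0) = 7/18, P(Y=1) = 2/9, P(Y=2) = 7/18

Enumerate traces; 60 have nonzero weight after conditioning:
  (Y=0, W=0, Z=1, U=2, X=0) weight 1/99
  (Y=0, W=0, Z=1, U=2, X=1) weight 1/99
  (Y=0, W=0, Z=1, U=2, X=2) weight 1/99
  (Y=0, W=0, Z=1, U=3, X=0) weight 1/99
  (Y=0, W=0, Z=1, U=3, X=1) weight 1/99
  (Y=0, W=0, Z=1, U=3, X=2) weight 1/99
  (Y=0, W=0, Z=2, U=2, X=0) weight 2/231
  (Y=0, W=0, Z=2, U=2, X=1) weight 2/231
  (Y=1, W=1, Z=1, U=2, X=0) weight 1/99
  (Y=2, W=0, Z=1, U=2, X=0) weight 1/99
  … 50 more
Group by Y:
  weight(Y=0) = 7/33
  weight(Y=1) = 4/33
  weight(Y=2) = 7/33
Total weight = 7/33 + 4/33 + 7/33 = 6/11
P(Y=0 | obs) = 7/33 / 6/11 = 7/18
P(Y=1 | obs) = 4/33 / 6/11 = 2/9
P(Y=2 | obs) = 7/33 / 6/11 = 7/18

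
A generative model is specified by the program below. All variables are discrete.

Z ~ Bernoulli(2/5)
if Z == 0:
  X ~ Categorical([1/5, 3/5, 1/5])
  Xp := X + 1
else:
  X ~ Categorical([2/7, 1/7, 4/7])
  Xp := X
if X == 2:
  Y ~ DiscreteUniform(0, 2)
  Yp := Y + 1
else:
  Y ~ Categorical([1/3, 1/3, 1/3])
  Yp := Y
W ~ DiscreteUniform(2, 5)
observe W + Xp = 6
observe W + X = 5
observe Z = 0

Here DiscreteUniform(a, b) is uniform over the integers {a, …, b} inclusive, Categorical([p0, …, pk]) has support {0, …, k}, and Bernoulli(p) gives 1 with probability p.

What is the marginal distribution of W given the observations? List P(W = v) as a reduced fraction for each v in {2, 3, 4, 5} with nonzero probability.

P(W=3) = 1/5, P(W=4) = 3/5, P(W=5) = 1/5

Enumerate traces; 9 have nonzero weight after conditioning:
  (Z=0, X=0, Y=0, W=5) weight 1/100
  (Z=0, X=0, Y=1, W=5) weight 1/100
  (Z=0, X=0, Y=2, W=5) weight 1/100
  (Z=0, X=1, Y=0, W=4) weight 3/100
  (Z=0, X=1, Y=1, W=4) weight 3/100
  (Z=0, X=1, Y=2, W=4) weight 3/100
  (Z=0, X=2, Y=0, W=3) weight 1/100
  (Z=0, X=2, Y=1, W=3) weight 1/100
  … 1 more
Group by W:
  weight(W=3) = 3/100
  weight(W=4) = 9/100
  weight(W=5) = 3/100
Total weight = 3/100 + 9/100 + 3/100 = 3/20
P(W=3 | obs) = 3/100 / 3/20 = 1/5
P(W=4 | obs) = 9/100 / 3/20 = 3/5
P(W=5 | obs) = 3/100 / 3/20 = 1/5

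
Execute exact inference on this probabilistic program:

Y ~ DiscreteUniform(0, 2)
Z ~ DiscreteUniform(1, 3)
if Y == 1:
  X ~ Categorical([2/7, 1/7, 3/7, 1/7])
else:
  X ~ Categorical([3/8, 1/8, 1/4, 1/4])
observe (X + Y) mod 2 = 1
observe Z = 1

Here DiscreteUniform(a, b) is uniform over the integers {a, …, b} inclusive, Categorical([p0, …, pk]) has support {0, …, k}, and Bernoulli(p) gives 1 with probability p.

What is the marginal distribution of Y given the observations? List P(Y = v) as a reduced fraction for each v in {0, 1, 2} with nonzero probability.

P(Y=0) = 21/82, P(Y=1) = 20/41, P(Y=2) = 21/82

Enumerate traces; 6 have nonzero weight after conditioning:
  (Y=0, Z=1, X=1) weight 1/72
  (Y=0, Z=1, X=3) weight 1/36
  (Y=1, Z=1, X=0) weight 2/63
  (Y=1, Z=1, X=2) weight 1/21
  (Y=2, Z=1, X=1) weight 1/72
  (Y=2, Z=1, X=3) weight 1/36
Group by Y:
  weight(Y=0) = 1/24
  weight(Y=1) = 5/63
  weight(Y=2) = 1/24
Total weight = 1/24 + 5/63 + 1/24 = 41/252
P(Y=0 | obs) = 1/24 / 41/252 = 21/82
P(Y=1 | obs) = 5/63 / 41/252 = 20/41
P(Y=2 | obs) = 1/24 / 41/252 = 21/82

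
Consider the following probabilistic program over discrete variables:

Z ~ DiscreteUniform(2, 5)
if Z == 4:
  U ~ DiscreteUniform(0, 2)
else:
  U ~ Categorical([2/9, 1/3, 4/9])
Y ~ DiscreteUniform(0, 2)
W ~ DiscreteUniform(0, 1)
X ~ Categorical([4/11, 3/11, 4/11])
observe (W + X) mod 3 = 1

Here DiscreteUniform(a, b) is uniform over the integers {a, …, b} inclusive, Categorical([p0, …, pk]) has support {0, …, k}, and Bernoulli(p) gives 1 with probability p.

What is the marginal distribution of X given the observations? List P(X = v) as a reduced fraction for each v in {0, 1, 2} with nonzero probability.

Enumerate traces; 72 have nonzero weight after conditioning:
  (Z=2, U=0, Y=0, W=0, X=1) weight 1/396
  (Z=2, U=0, Y=0, W=1, X=0) weight 1/297
  (Z=2, U=0, Y=1, W=0, X=1) weight 1/396
  (Z=2, U=0, Y=1, W=1, X=0) weight 1/297
  (Z=2, U=0, Y=2, W=0, X=1) weight 1/396
  (Z=2, U=0, Y=2, W=1, X=0) weight 1/297
  (Z=2, U=1, Y=0, W=0, X=1) weight 1/264
  (Z=2, U=1, Y=0, W=1, X=0) weight 1/198
  … 64 more
Group by X:
  weight(X=0) = 2/11
  weight(X=1) = 3/22
Total weight = 2/11 + 3/22 = 7/22
P(X=0 | obs) = 2/11 / 7/22 = 4/7
P(X=1 | obs) = 3/22 / 7/22 = 3/7

P(X=0) = 4/7, P(X=1) = 3/7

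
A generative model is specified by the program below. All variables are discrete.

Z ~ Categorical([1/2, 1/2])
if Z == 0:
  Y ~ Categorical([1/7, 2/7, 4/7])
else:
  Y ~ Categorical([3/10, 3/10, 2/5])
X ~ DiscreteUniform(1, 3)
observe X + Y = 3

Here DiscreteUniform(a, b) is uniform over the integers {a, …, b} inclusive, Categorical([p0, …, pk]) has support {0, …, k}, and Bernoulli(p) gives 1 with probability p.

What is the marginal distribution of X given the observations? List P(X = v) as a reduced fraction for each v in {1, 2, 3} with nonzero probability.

P(X=1) = 17/35, P(X=2) = 41/140, P(X=3) = 31/140

Enumerate traces; 6 have nonzero weight after conditioning:
  (Z=0, Y=0, X=3) weight 1/42
  (Z=0, Y=1, X=2) weight 1/21
  (Z=0, Y=2, X=1) weight 2/21
  (Z=1, Y=0, X=3) weight 1/20
  (Z=1, Y=1, X=2) weight 1/20
  (Z=1, Y=2, X=1) weight 1/15
Group by X:
  weight(X=1) = 17/105
  weight(X=2) = 41/420
  weight(X=3) = 31/420
Total weight = 17/105 + 41/420 + 31/420 = 1/3
P(X=1 | obs) = 17/105 / 1/3 = 17/35
P(X=2 | obs) = 41/420 / 1/3 = 41/140
P(X=3 | obs) = 31/420 / 1/3 = 31/140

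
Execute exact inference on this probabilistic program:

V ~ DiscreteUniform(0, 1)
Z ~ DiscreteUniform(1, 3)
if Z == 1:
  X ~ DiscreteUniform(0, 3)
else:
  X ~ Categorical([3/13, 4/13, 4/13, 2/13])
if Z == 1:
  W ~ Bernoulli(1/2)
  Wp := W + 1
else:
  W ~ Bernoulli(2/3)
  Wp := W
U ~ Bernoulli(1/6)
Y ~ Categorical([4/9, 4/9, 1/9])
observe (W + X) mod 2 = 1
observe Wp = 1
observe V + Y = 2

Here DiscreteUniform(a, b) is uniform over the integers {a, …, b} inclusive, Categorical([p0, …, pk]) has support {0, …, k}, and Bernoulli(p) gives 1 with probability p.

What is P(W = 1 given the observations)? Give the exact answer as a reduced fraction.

P(W = 1 | obs) = 112/151

Enumerate traces; 24 have nonzero weight after conditioning:
  (V=0, Z=1, X=1, W=0, U=0, Y=2) weight 5/2592
  (V=0, Z=1, X=1, W=0, U=1, Y=2) weight 1/2592
  (V=0, Z=1, X=3, W=0, U=0, Y=2) weight 5/2592
  (V=0, Z=1, X=3, W=0, U=1, Y=2) weight 1/2592
  (V=0, Z=2, X=0, W=1, U=0, Y=2) weight 5/2106
  (V=0, Z=2, X=0, W=1, U=1, Y=2) weight 1/2106
  (V=0, Z=2, X=2, W=1, U=0, Y=2) weight 10/3159
  (V=0, Z=2, X=2, W=1, U=1, Y=2) weight 2/3159
  … 16 more
Group by W:
  weight(W=0) = 5/216
  weight(W=1) = 70/1053
Total weight = 5/216 + 70/1053 = 755/8424
P(W=0 | obs) = 5/216 / 755/8424 = 39/151
P(W=1 | obs) = 70/1053 / 755/8424 = 112/151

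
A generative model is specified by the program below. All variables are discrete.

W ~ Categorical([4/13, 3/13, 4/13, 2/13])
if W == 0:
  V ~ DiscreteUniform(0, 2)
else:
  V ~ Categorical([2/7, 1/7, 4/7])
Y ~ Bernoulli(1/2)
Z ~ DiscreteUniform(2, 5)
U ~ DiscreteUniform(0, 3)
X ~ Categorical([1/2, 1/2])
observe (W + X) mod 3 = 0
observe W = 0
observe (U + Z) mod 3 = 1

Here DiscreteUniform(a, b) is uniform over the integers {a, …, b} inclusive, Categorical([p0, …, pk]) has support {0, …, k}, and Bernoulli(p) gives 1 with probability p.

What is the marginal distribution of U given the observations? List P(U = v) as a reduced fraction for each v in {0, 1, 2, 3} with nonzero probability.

P(U=0) = 1/5, P(U=1) = 1/5, P(U=2) = 2/5, P(U=3) = 1/5

Enumerate traces; 30 have nonzero weight after conditioning:
  (W=0, V=0, Y=0, Z=2, U=2, X=0) weight 1/624
  (W=0, V=0, Y=0, Z=3, U=1, X=0) weight 1/624
  (W=0, V=0, Y=0, Z=4, U=0, X=0) weight 1/624
  (W=0, V=0, Y=0, Z=4, U=3, X=0) weight 1/624
  (W=0, V=0, Y=0, Z=5, U=2, X=0) weight 1/624
  (W=0, V=0, Y=1, Z=2, U=2, X=0) weight 1/624
  (W=0, V=0, Y=1, Z=3, U=1, X=0) weight 1/624
  (W=0, V=0, Y=1, Z=4, U=0, X=0) weight 1/624
  … 22 more
Group by U:
  weight(U=0) = 1/104
  weight(U=1) = 1/104
  weight(U=2) = 1/52
  weight(U=3) = 1/104
Total weight = 1/104 + 1/104 + 1/52 + 1/104 = 5/104
P(U=0 | obs) = 1/104 / 5/104 = 1/5
P(U=1 | obs) = 1/104 / 5/104 = 1/5
P(U=2 | obs) = 1/52 / 5/104 = 2/5
P(U=3 | obs) = 1/104 / 5/104 = 1/5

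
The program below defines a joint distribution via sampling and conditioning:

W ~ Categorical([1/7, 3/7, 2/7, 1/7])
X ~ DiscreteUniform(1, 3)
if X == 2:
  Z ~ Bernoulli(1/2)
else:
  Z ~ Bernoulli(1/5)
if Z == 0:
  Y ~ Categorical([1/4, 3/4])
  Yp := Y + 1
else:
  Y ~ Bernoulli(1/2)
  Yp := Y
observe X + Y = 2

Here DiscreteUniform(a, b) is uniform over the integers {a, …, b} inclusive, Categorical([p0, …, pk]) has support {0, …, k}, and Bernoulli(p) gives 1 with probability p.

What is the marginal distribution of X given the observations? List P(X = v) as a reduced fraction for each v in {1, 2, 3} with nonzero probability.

Enumerate traces; 16 have nonzero weight after conditioning:
  (W=0, X=1, Z=0, Y=1) weight 1/35
  (W=0, X=1, Z=1, Y=1) weight 1/210
  (W=0, X=2, Z=0, Y=0) weight 1/168
  (W=0, X=2, Z=1, Y=0) weight 1/84
  (W=1, X=1, Z=0, Y=1) weight 3/35
  (W=1, X=1, Z=1, Y=1) weight 1/70
  (W=1, X=2, Z=0, Y=0) weight 1/56
  (W=1, X=2, Z=1, Y=0) weight 1/28
  … 8 more
Group by X:
  weight(X=1) = 7/30
  weight(X=2) = 1/8
Total weight = 7/30 + 1/8 = 43/120
P(X=1 | obs) = 7/30 / 43/120 = 28/43
P(X=2 | obs) = 1/8 / 43/120 = 15/43

P(X=1) = 28/43, P(X=2) = 15/43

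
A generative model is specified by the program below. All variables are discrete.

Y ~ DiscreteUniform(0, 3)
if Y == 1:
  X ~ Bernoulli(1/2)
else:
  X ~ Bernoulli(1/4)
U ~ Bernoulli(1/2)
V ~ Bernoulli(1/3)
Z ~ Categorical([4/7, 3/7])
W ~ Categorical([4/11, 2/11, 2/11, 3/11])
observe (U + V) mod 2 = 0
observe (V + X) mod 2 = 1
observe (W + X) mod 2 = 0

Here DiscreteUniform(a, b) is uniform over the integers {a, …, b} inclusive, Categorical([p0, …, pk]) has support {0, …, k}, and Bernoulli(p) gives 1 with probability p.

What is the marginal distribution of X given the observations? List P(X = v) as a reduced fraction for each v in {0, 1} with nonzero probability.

Enumerate traces; 32 have nonzero weight after conditioning:
  (Y=0, X=0, U=1, V=1, Z=0, W=0) weight 1/154
  (Y=0, X=0, U=1, V=1, Z=0, W=2) weight 1/308
  (Y=0, X=0, U=1, V=1, Z=1, W=0) weight 3/616
  (Y=0, X=0, U=1, V=1, Z=1, W=2) weight 3/1232
  (Y=0, X=1, U=0, V=0, Z=0, W=1) weight 1/462
  (Y=0, X=1, U=0, V=0, Z=0, W=3) weight 1/308
  (Y=0, X=1, U=0, V=0, Z=1, W=1) weight 1/616
  (Y=0, X=1, U=0, V=0, Z=1, W=3) weight 3/1232
  … 24 more
Group by X:
  weight(X=0) = 1/16
  weight(X=1) = 25/528
Total weight = 1/16 + 25/528 = 29/264
P(X=0 | obs) = 1/16 / 29/264 = 33/58
P(X=1 | obs) = 25/528 / 29/264 = 25/58

P(X=0) = 33/58, P(X=1) = 25/58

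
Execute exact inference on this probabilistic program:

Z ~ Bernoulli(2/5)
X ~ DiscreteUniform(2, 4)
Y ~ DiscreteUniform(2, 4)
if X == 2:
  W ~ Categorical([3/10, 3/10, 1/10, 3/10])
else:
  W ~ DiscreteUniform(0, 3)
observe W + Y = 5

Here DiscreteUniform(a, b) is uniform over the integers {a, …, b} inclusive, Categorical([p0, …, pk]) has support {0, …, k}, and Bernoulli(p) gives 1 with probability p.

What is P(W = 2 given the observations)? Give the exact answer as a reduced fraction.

Enumerate traces; 18 have nonzero weight after conditioning:
  (Z=0, X=2, Y=2, W=3) weight 1/50
  (Z=0, X=2, Y=3, W=2) weight 1/150
  (Z=0, X=2, Y=4, W=1) weight 1/50
  (Z=0, X=3, Y=2, W=3) weight 1/60
  (Z=0, X=3, Y=3, W=2) weight 1/60
  (Z=0, X=3, Y=4, W=1) weight 1/60
  (Z=0, X=4, Y=2, W=3) weight 1/60
  (Z=0, X=4, Y=3, W=2) weight 1/60
  … 10 more
Group by W:
  weight(W=1) = 4/45
  weight(W=2) = 1/15
  weight(W=3) = 4/45
Total weight = 4/45 + 1/15 + 4/45 = 11/45
P(W=1 | obs) = 4/45 / 11/45 = 4/11
P(W=2 | obs) = 1/15 / 11/45 = 3/11
P(W=3 | obs) = 4/45 / 11/45 = 4/11

P(W = 2 | obs) = 3/11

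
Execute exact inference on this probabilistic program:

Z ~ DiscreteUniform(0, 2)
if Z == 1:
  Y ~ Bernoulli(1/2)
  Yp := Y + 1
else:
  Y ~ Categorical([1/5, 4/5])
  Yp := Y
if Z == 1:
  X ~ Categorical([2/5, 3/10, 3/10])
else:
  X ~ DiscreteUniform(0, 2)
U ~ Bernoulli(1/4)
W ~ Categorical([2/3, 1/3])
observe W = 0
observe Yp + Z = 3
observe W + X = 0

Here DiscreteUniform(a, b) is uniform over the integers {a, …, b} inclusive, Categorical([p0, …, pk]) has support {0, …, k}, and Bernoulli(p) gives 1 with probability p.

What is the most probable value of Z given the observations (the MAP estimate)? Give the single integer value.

Enumerate traces; 4 have nonzero weight after conditioning:
  (Z=1, Y=1, X=0, U=0, W=0) weight 1/30
  (Z=1, Y=1, X=0, U=1, W=0) weight 1/90
  (Z=2, Y=1, X=0, U=0, W=0) weight 2/45
  (Z=2, Y=1, X=0, U=1, W=0) weight 2/135
Group by Z:
  weight(Z=1) = 2/45
  weight(Z=2) = 8/135
Total weight = 2/45 + 8/135 = 14/135
P(Z=1 | obs) = 2/45 / 14/135 = 3/7
P(Z=2 | obs) = 8/135 / 14/135 = 4/7
argmax = 2

argmax_v P(Z = v | obs) = 2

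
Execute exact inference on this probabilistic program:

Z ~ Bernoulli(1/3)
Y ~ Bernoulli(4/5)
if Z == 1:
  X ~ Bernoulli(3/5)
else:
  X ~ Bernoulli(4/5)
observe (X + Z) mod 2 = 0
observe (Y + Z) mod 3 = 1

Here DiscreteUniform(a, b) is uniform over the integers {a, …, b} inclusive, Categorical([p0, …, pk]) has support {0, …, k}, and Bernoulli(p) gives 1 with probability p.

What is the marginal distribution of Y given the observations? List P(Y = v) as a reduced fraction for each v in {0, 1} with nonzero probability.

P(Y=0) = 3/11, P(Y=1) = 8/11

Enumerate traces; 2 have nonzero weight after conditioning:
  (Z=0, Y=1, X=0) weight 8/75
  (Z=1, Y=0, X=1) weight 1/25
Group by Y:
  weight(Y=0) = 1/25
  weight(Y=1) = 8/75
Total weight = 1/25 + 8/75 = 11/75
P(Y=0 | obs) = 1/25 / 11/75 = 3/11
P(Y=1 | obs) = 8/75 / 11/75 = 8/11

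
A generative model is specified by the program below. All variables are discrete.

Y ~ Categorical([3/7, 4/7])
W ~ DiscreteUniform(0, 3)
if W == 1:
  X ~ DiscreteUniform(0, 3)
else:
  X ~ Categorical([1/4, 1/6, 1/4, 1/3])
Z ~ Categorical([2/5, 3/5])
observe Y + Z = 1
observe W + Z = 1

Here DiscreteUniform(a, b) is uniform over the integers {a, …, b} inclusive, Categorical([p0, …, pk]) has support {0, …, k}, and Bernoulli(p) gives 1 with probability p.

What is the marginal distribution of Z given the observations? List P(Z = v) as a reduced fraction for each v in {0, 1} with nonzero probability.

Enumerate traces; 8 have nonzero weight after conditioning:
  (Y=0, W=0, X=0, Z=1) weight 9/560
  (Y=0, W=0, X=1, Z=1) weight 3/280
  (Y=0, W=0, X=2, Z=1) weight 9/560
  (Y=0, W=0, X=3, Z=1) weight 3/140
  (Y=1, W=1, X=0, Z=0) weight 1/70
  (Y=1, W=1, X=1, Z=0) weight 1/70
  (Y=1, W=1, X=2, Z=0) weight 1/70
  (Y=1, W=1, X=3, Z=0) weight 1/70
Group by Z:
  weight(Z=0) = 2/35
  weight(Z=1) = 9/140
Total weight = 2/35 + 9/140 = 17/140
P(Z=0 | obs) = 2/35 / 17/140 = 8/17
P(Z=1 | obs) = 9/140 / 17/140 = 9/17

P(Z=0) = 8/17, P(Z=1) = 9/17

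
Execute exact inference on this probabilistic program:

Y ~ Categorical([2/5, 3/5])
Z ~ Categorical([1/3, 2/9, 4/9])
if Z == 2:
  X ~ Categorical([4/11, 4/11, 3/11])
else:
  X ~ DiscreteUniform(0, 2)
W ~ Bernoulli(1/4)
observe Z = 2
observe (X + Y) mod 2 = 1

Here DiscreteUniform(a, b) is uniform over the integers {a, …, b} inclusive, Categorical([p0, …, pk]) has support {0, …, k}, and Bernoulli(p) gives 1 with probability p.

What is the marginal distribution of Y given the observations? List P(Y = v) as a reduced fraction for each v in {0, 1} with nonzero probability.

Enumerate traces; 6 have nonzero weight after conditioning:
  (Y=0, Z=2, X=1, W=0) weight 8/165
  (Y=0, Z=2, X=1, W=1) weight 8/495
  (Y=1, Z=2, X=0, W=0) weight 4/55
  (Y=1, Z=2, X=0, W=1) weight 4/165
  (Y=1, Z=2, X=2, W=0) weight 3/55
  (Y=1, Z=2, X=2, W=1) weight 1/55
Group by Y:
  weight(Y=0) = 32/495
  weight(Y=1) = 28/165
Total weight = 32/495 + 28/165 = 116/495
P(Y=0 | obs) = 32/495 / 116/495 = 8/29
P(Y=1 | obs) = 28/165 / 116/495 = 21/29

P(Y=0) = 8/29, P(Y=1) = 21/29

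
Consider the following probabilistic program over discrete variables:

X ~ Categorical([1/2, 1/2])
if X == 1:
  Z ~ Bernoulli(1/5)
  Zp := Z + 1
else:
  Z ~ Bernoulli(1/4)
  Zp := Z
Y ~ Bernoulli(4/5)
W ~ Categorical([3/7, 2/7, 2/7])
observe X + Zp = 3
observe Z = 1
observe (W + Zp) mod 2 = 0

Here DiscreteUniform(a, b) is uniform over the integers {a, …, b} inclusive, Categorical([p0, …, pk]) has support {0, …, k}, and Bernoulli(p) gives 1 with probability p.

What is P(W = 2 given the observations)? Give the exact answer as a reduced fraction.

P(W = 2 | obs) = 2/5

Enumerate traces; 4 have nonzero weight after conditioning:
  (X=1, Z=1, Y=0, W=0) weight 3/350
  (X=1, Z=1, Y=0, W=2) weight 1/175
  (X=1, Z=1, Y=1, W=0) weight 6/175
  (X=1, Z=1, Y=1, W=2) weight 4/175
Group by W:
  weight(W=0) = 3/70
  weight(W=2) = 1/35
Total weight = 3/70 + 1/35 = 1/14
P(W=0 | obs) = 3/70 / 1/14 = 3/5
P(W=2 | obs) = 1/35 / 1/14 = 2/5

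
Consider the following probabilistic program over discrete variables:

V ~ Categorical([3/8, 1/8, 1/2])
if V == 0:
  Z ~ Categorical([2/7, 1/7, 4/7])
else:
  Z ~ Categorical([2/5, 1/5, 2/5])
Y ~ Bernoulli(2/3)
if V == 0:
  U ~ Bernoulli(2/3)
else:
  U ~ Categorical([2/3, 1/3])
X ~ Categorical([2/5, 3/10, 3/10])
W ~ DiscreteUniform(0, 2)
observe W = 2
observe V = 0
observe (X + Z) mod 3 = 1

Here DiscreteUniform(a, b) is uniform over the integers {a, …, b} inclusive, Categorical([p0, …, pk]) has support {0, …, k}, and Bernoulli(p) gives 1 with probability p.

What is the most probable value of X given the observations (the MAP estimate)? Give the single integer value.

argmax_v P(X = v | obs) = 2

Enumerate traces; 12 have nonzero weight after conditioning:
  (V=0, Z=0, Y=0, U=0, X=1, W=2) weight 1/840
  (V=0, Z=0, Y=0, U=1, X=1, W=2) weight 1/420
  (V=0, Z=0, Y=1, U=0, X=1, W=2) weight 1/420
  (V=0, Z=0, Y=1, U=1, X=1, W=2) weight 1/210
  (V=0, Z=1, Y=0, U=0, X=0, W=2) weight 1/1260
  (V=0, Z=1, Y=0, U=1, X=0, W=2) weight 1/630
  (V=0, Z=1, Y=1, U=0, X=0, W=2) weight 1/630
  (V=0, Z=1, Y=1, U=1, X=0, W=2) weight 1/315
  (V=0, Z=2, Y=0, U=0, X=2, W=2) weight 1/420
  … 3 more
Group by X:
  weight(X=0) = 1/140
  weight(X=1) = 3/280
  weight(X=2) = 3/140
Total weight = 1/140 + 3/280 + 3/140 = 11/280
P(X=0 | obs) = 1/140 / 11/280 = 2/11
P(X=1 | obs) = 3/280 / 11/280 = 3/11
P(X=2 | obs) = 3/140 / 11/280 = 6/11
argmax = 2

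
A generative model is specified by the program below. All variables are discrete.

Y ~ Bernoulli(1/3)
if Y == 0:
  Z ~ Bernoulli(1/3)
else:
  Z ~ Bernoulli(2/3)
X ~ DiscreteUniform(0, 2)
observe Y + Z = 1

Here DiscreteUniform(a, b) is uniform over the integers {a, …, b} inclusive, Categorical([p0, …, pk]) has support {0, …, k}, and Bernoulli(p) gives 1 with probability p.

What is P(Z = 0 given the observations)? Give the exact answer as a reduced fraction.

Enumerate traces; 6 have nonzero weight after conditioning:
  (Y=0, Z=1, X=0) weight 2/27
  (Y=0, Z=1, X=1) weight 2/27
  (Y=0, Z=1, X=2) weight 2/27
  (Y=1, Z=0, X=0) weight 1/27
  (Y=1, Z=0, X=1) weight 1/27
  (Y=1, Z=0, X=2) weight 1/27
Group by Z:
  weight(Z=0) = 1/9
  weight(Z=1) = 2/9
Total weight = 1/9 + 2/9 = 1/3
P(Z=0 | obs) = 1/9 / 1/3 = 1/3
P(Z=1 | obs) = 2/9 / 1/3 = 2/3

P(Z = 0 | obs) = 1/3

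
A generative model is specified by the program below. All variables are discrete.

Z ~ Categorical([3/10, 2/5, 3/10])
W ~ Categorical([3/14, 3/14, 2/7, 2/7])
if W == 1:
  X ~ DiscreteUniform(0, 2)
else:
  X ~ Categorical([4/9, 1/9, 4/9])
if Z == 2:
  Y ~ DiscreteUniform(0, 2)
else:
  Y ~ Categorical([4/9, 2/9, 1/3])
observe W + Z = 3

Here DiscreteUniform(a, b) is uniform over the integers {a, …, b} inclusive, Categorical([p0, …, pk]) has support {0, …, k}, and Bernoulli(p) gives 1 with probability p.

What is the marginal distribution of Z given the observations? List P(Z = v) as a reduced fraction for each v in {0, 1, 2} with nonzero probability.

P(Z=0) = 12/37, P(Z=1) = 16/37, P(Z=2) = 9/37

Enumerate traces; 27 have nonzero weight after conditioning:
  (Z=0, W=3, X=0, Y=0) weight 16/945
  (Z=0, W=3, X=0, Y=1) weight 8/945
  (Z=0, W=3, X=0, Y=2) weight 4/315
  (Z=0, W=3, X=1, Y=0) weight 4/945
  (Z=0, W=3, X=1, Y=1) weight 2/945
  (Z=0, W=3, X=1, Y=2) weight 1/315
  (Z=0, W=3, X=2, Y=0) weight 16/945
  (Z=0, W=3, X=2, Y=1) weight 8/945
  (Z=1, W=2, X=0, Y=0) weight 64/2835
  (Z=2, W=1, X=0, Y=0) weight 1/140
  … 17 more
Group by Z:
  weight(Z=0) = 3/35
  weight(Z=1) = 4/35
  weight(Z=2) = 9/140
Total weight = 3/35 + 4/35 + 9/140 = 37/140
P(Z=0 | obs) = 3/35 / 37/140 = 12/37
P(Z=1 | obs) = 4/35 / 37/140 = 16/37
P(Z=2 | obs) = 9/140 / 37/140 = 9/37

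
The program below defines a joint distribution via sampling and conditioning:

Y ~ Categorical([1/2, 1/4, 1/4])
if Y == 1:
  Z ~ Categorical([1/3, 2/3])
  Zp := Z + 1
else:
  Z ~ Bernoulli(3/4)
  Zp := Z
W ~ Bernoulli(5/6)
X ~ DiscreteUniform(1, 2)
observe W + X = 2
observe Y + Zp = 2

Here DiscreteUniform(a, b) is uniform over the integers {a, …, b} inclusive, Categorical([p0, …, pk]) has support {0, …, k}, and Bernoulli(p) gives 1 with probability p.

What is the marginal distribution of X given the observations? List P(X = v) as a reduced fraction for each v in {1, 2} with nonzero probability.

Enumerate traces; 4 have nonzero weight after conditioning:
  (Y=1, Z=0, W=0, X=2) weight 1/144
  (Y=1, Z=0, W=1, X=1) weight 5/144
  (Y=2, Z=0, W=0, X=2) weight 1/192
  (Y=2, Z=0, W=1, X=1) weight 5/192
Group by X:
  weight(X=1) = 35/576
  weight(X=2) = 7/576
Total weight = 35/576 + 7/576 = 7/96
P(X=1 | obs) = 35/576 / 7/96 = 5/6
P(X=2 | obs) = 7/576 / 7/96 = 1/6

P(X=1) = 5/6, P(X=2) = 1/6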